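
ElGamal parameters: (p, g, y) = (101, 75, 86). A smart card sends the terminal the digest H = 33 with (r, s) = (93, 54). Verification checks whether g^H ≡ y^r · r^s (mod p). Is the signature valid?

Left side g^H mod p:
Squares mod 101: 75^1≡75, 75^2≡70, 75^4≡52, 75^8≡78, 75^16≡24, 75^32≡71
33 = 32 + 1, so 75^33 ≡ 71·75 ≡ 73 (mod 101)
Right side y^r · r^s mod p:
Squares mod 101: 86^1≡86, 86^2≡23, 86^4≡24, 86^8≡71, 86^16≡92, 86^32≡81, 86^64≡97
93 = 64 + 16 + 8 + 4 + 1, so 86^93 ≡ 97·92·71·24·86 ≡ 51 (mod 101)
Squares mod 101: 93^1≡93, 93^2≡64, 93^4≡56, 93^8≡5, 93^16≡25, 93^32≡19
54 = 32 + 16 + 4 + 2, so 93^54 ≡ 19·25·56·64 ≡ 45 (mod 101)
51·45 = 2295 ≡ 73 (mod 101)
73 ≡ 73 (mod 101), so the signature is genuine.

valid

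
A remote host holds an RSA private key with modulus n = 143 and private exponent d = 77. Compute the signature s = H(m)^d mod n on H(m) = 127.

30

Squares mod 143: (H(m))^1≡127, (H(m))^2≡113, (H(m))^4≡42, (H(m))^8≡48, (H(m))^16≡16, (H(m))^32≡113, (H(m))^64≡42
77 = 64 + 8 + 4 + 1, so (H(m))^77 ≡ 42·48·42·127 ≡ 30 (mod 143)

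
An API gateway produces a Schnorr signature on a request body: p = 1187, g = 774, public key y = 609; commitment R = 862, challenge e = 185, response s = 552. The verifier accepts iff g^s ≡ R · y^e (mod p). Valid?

g^s mod p:
Squares mod 1187: 774^1≡774, 774^2≡828, 774^4≡685, 774^8≡360, 774^16≡217, 774^32≡796, 774^64≡945, 774^128≡401, 774^256≡556, 774^512≡516
552 = 512 + 32 + 8, so 774^552 ≡ 516·796·360 ≡ 370 (mod 1187)
R · y^e mod p:
Squares mod 1187: 609^1≡609, 609^2≡537, 609^4≡1115, 609^8≡436, 609^16≡176, 609^32≡114, 609^64≡1126, 609^128≡160
185 = 128 + 32 + 16 + 8 + 1, so 609^185 ≡ 160·114·176·436·609 ≡ 546 (mod 1187)
862·546 = 470652 ≡ 600 (mod 1187)
370 ≠ 600; the check fails.

no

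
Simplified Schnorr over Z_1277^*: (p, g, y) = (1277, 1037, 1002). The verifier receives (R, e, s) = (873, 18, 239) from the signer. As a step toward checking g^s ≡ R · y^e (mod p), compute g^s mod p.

Squares mod 1277: 1037^1≡1037, 1037^2≡135, 1037^4≡347, 1037^8≡371, 1037^16≡1002, 1037^32≡282, 1037^64≡350, 1037^128≡1185
239 = 128 + 64 + 32 + 8 + 4 + 2 + 1, so 1037^239 ≡ 1185·350·282·371·347·135·1037 ≡ 371 (mod 1277)

371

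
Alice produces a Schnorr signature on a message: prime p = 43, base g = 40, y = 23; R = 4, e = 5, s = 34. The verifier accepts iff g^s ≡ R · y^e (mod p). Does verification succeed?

fails

g^s mod p:
40^34 mod 43 = 31
R · y^e mod p:
23^5 mod 43 = 17
4·17 = 68 ≡ 25 (mod 43)
31 ≠ 25; the check fails.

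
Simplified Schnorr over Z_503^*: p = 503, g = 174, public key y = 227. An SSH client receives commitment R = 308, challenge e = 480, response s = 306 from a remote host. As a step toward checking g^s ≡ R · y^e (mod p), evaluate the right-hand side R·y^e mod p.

465

227^2 = 51529 ≡ 223
227^4 ≡ 223^2 = 49729 ≡ 435
227^8 ≡ 435^2 = 189225 ≡ 97
227^16 ≡ 97^2 = 9409 ≡ 355
227^32 ≡ 355^2 = 126025 ≡ 275
227^64 ≡ 275^2 = 75625 ≡ 175
227^128 ≡ 175^2 = 30625 ≡ 445
227^256 ≡ 445^2 = 198025 ≡ 346
480 = 256 + 128 + 64 + 32, so 227^480 ≡ 346·445·175·275 ≡ 75 (mod 503)
R · y^e ≡ 308·75 = 23100 ≡ 465 (mod 503)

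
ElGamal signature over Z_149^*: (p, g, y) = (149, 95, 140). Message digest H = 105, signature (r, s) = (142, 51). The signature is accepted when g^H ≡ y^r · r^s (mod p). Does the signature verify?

verifies

Left side g^H mod p:
95^2 = 9025 ≡ 85
95^4 ≡ 85^2 = 7225 ≡ 73
95^8 ≡ 73^2 = 5329 ≡ 114
95^16 ≡ 114^2 = 12996 ≡ 33
95^32 ≡ 33^2 = 1089 ≡ 46
95^64 ≡ 46^2 = 2116 ≡ 30
105 = 64 + 32 + 8 + 1, so 95^105 ≡ 30·46·114·95 ≡ 104 (mod 149)
Right side y^r · r^s mod p:
140^2 = 19600 ≡ 81
140^4 ≡ 81^2 = 6561 ≡ 5
140^8 ≡ 5^2 = 25
140^16 ≡ 25^2 = 625 ≡ 29
140^32 ≡ 29^2 = 841 ≡ 96
140^64 ≡ 96^2 = 9216 ≡ 127
140^128 ≡ 127^2 = 16129 ≡ 37
142 = 128 + 8 + 4 + 2, so 140^142 ≡ 37·25·5·81 ≡ 39 (mod 149)
142^2 = 20164 ≡ 49
142^4 ≡ 49^2 = 2401 ≡ 17
142^8 ≡ 17^2 = 289 ≡ 140
142^16 ≡ 140^2 = 19600 ≡ 81
142^32 ≡ 81^2 = 6561 ≡ 5
51 = 32 + 16 + 2 + 1, so 142^51 ≡ 5·81·49·142 ≡ 102 (mod 149)
39·102 = 3978 ≡ 104 (mod 149)
104 ≡ 104 (mod 149), so the signature is genuine.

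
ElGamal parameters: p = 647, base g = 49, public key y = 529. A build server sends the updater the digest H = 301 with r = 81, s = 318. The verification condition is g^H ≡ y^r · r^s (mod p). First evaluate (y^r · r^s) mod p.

529^2 = 279841 ≡ 337
529^4 ≡ 337^2 = 113569 ≡ 344
529^8 ≡ 344^2 = 118336 ≡ 582
529^16 ≡ 582^2 = 338724 ≡ 343
529^32 ≡ 343^2 = 117649 ≡ 542
529^64 ≡ 542^2 = 293764 ≡ 26
81 = 64 + 16 + 1, so 529^81 ≡ 26·343·529 ≡ 345 (mod 647)
81^2 = 6561 ≡ 91
81^4 ≡ 91^2 = 8281 ≡ 517
81^8 ≡ 517^2 = 267289 ≡ 78
81^16 ≡ 78^2 = 6084 ≡ 261
81^32 ≡ 261^2 = 68121 ≡ 186
81^64 ≡ 186^2 = 34596 ≡ 305
81^128 ≡ 305^2 = 93025 ≡ 504
81^256 ≡ 504^2 = 254016 ≡ 392
318 = 256 + 32 + 16 + 8 + 4 + 2, so 81^318 ≡ 392·186·261·78·517·91 ≡ 418 (mod 647)
y^r · r^s ≡ 345·418 = 144210 ≡ 576 (mod 647)

576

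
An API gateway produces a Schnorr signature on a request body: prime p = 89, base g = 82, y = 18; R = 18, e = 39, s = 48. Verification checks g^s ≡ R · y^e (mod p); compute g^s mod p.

2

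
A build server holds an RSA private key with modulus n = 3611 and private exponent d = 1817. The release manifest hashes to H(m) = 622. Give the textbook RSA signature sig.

3244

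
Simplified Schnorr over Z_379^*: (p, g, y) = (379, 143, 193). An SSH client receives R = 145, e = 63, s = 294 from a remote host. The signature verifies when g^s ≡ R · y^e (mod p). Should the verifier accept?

reject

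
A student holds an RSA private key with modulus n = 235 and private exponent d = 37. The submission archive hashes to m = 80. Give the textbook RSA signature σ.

35

m^2 ≡ 80^2 = 6400 ≡ 55
m^4 ≡ 55^2 = 3025 ≡ 205
m^8 ≡ 205^2 = 42025 ≡ 195
m^16 ≡ 195^2 = 38025 ≡ 190
m^32 ≡ 190^2 = 36100 ≡ 145
37 = 32 + 4 + 1, so m^37 ≡ 145·205·80 ≡ 35 (mod 235)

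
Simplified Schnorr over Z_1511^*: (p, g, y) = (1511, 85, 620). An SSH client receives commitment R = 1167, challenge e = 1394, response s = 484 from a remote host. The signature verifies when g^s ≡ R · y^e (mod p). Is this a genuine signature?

genuine

g^s mod p:
85^2 = 7225 ≡ 1181
85^4 ≡ 1181^2 = 1394761 ≡ 108
85^8 ≡ 108^2 = 11664 ≡ 1087
85^16 ≡ 1087^2 = 1181569 ≡ 1478
85^32 ≡ 1478^2 = 2184484 ≡ 1089
85^64 ≡ 1089^2 = 1185921 ≡ 1297
85^128 ≡ 1297^2 = 1682209 ≡ 466
85^256 ≡ 466^2 = 217156 ≡ 1083
484 = 256 + 128 + 64 + 32 + 4, so 85^484 ≡ 1083·466·1297·1089·108 ≡ 547 (mod 1511)
R · y^e mod p:
620^2 = 384400 ≡ 606
620^4 ≡ 606^2 = 367236 ≡ 63
620^8 ≡ 63^2 = 3969 ≡ 947
620^16 ≡ 947^2 = 896809 ≡ 786
620^32 ≡ 786^2 = 617796 ≡ 1308
620^64 ≡ 1308^2 = 1710864 ≡ 412
620^128 ≡ 412^2 = 169744 ≡ 512
620^256 ≡ 512^2 = 262144 ≡ 741
620^512 ≡ 741^2 = 549081 ≡ 588
620^1024 ≡ 588^2 = 345744 ≡ 1236
1394 = 1024 + 256 + 64 + 32 + 16 + 2, so 620^1394 ≡ 1236·741·412·1308·786·606 ≡ 934 (mod 1511)
1167·934 = 1089978 ≡ 547 (mod 1511)
547 ≡ 547 (mod 1511); signature holds.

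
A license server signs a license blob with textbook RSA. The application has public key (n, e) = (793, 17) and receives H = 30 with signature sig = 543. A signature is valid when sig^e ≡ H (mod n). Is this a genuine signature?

genuine

sig^17 mod 793 = 30
Since 30 equals the digest 30, verification succeeds.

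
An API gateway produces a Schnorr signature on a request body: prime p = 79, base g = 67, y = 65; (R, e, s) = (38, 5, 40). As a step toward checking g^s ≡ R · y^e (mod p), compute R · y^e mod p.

65^2 = 4225 ≡ 38
65^4 ≡ 38^2 = 1444 ≡ 22
5 = 4 + 1, so 65^5 ≡ 22·65 ≡ 8 (mod 79)
R · y^e ≡ 38·8 = 304 ≡ 67 (mod 79)

67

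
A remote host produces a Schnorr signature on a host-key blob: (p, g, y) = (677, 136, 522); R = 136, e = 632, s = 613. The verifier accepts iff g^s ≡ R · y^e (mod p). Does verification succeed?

passes

g^s mod p:
136^613 mod 677 = 160
R · y^e mod p:
522^632 mod 677 = 41
136·41 = 5576 ≡ 160 (mod 677)
160 ≡ 160 (mod 677); signature holds.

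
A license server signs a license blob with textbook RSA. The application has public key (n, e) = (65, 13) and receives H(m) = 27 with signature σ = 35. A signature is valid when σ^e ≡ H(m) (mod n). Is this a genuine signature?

forged

Squares mod 65: σ^1≡35, σ^2≡55, σ^4≡35, σ^8≡55
13 = 8 + 4 + 1, so σ^13 ≡ 55·35·35 ≡ 35 (mod 65)
σ^13 mod 65 = 35, but H(m) = 27.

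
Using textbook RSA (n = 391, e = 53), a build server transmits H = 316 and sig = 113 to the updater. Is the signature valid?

valid

sig^2 ≡ 113^2 = 12769 ≡ 257
sig^4 ≡ 257^2 = 66049 ≡ 361
sig^8 ≡ 361^2 = 130321 ≡ 118
sig^16 ≡ 118^2 = 13924 ≡ 239
sig^32 ≡ 239^2 = 57121 ≡ 35
53 = 32 + 16 + 4 + 1, so sig^53 ≡ 35·239·361·113 ≡ 316 (mod 391)
sig^53 mod 391 = 316 matches H.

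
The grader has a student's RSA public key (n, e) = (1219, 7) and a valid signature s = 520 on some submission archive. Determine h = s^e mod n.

1100

s^2 ≡ 520^2 = 270400 ≡ 1001
s^4 ≡ 1001^2 = 1002001 ≡ 1202
7 = 4 + 2 + 1, so s^7 ≡ 1202·1001·520 ≡ 1100 (mod 1219)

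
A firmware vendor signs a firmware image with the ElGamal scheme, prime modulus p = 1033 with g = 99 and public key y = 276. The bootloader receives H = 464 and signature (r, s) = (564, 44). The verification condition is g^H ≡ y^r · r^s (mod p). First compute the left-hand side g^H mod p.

287

Squares mod 1033: 99^1≡99, 99^2≡504, 99^4≡931, 99^8≡74, 99^16≡311, 99^32≡652, 99^64≡541, 99^128≡342, 99^256≡235
464 = 256 + 128 + 64 + 16, so 99^464 ≡ 235·342·541·311 ≡ 287 (mod 1033)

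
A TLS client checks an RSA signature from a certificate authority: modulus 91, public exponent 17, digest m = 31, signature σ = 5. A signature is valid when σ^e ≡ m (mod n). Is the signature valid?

σ^2 ≡ 5^2 = 25
σ^4 ≡ 25^2 = 625 ≡ 79
σ^8 ≡ 79^2 = 6241 ≡ 53
σ^16 ≡ 53^2 = 2809 ≡ 79
17 = 16 + 1, so σ^17 ≡ 79·5 ≡ 31 (mod 91)
σ^17 mod 91 = 31 matches m.

valid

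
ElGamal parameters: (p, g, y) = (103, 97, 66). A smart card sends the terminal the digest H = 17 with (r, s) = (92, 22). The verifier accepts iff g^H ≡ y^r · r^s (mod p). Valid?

no

Left side g^H mod p:
Squares mod 103: 97^1≡97, 97^2≡36, 97^4≡60, 97^8≡98, 97^16≡25
17 = 16 + 1, so 97^17 ≡ 25·97 ≡ 56 (mod 103)
Right side y^r · r^s mod p:
Squares mod 103: 66^1≡66, 66^2≡30, 66^4≡76, 66^8≡8, 66^16≡64, 66^32≡79, 66^64≡61
92 = 64 + 16 + 8 + 4, so 66^92 ≡ 61·64·8·76 ≡ 100 (mod 103)
Squares mod 103: 92^1≡92, 92^2≡18, 92^4≡15, 92^8≡19, 92^16≡52
22 = 16 + 4 + 2, so 92^22 ≡ 52·15·18 ≡ 32 (mod 103)
100·32 = 3200 ≡ 7 (mod 103)
56 ≠ 7, so verification fails.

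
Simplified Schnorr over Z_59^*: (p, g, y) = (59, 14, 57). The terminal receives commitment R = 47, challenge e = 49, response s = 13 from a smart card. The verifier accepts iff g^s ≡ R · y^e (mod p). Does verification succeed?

fails

g^s mod p:
14^2 = 196 ≡ 19
14^4 ≡ 19^2 = 361 ≡ 7
14^8 ≡ 7^2 = 49
13 = 8 + 4 + 1, so 14^13 ≡ 49·7·14 ≡ 23 (mod 59)
R · y^e mod p:
57^2 = 3249 ≡ 4
57^4 ≡ 4^2 = 16
57^8 ≡ 16^2 = 256 ≡ 20
57^16 ≡ 20^2 = 400 ≡ 46
57^32 ≡ 46^2 = 2116 ≡ 51
49 = 32 + 16 + 1, so 57^49 ≡ 51·46·57 ≡ 28 (mod 59)
47·28 = 1316 ≡ 18 (mod 59)
23 ≠ 18; the check fails.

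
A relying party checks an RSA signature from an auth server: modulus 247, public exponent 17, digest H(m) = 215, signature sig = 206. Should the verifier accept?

Squares mod 247: sig^1≡206, sig^2≡199, sig^4≡81, sig^8≡139, sig^16≡55
17 = 16 + 1, so sig^17 ≡ 55·206 ≡ 215 (mod 247)
215 = H(m), so the signature checks out.

accept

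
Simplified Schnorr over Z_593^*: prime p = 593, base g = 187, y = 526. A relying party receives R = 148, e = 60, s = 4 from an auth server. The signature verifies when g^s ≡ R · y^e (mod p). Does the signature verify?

verifies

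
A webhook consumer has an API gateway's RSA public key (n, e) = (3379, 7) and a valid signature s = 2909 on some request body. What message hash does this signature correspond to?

801

s^2 ≡ 2909^2 = 8462281 ≡ 1265
s^4 ≡ 1265^2 = 1600225 ≡ 1958
7 = 4 + 2 + 1, so s^7 ≡ 1958·1265·2909 ≡ 801 (mod 3379)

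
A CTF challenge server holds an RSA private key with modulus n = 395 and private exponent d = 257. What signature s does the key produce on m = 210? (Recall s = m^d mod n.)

Squares mod 395: m^1≡210, m^2≡255, m^4≡245, m^8≡380, m^16≡225, m^32≡65, m^64≡275, m^128≡180, m^256≡10
257 = 256 + 1, so m^257 ≡ 10·210 ≡ 125 (mod 395)

125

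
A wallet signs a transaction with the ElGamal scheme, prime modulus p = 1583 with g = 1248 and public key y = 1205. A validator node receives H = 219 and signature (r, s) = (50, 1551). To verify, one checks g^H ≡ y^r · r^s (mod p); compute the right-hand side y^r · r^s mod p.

891

Squares mod 1583: 1205^1≡1205, 1205^2≡414, 1205^4≡432, 1205^8≡1413, 1205^16≡406, 1205^32≡204
50 = 32 + 16 + 2, so 1205^50 ≡ 204·406·414 ≡ 1356 (mod 1583)
Squares mod 1583: 50^1≡50, 50^2≡917, 50^4≡316, 50^8≡127, 50^16≡299, 50^32≡753, 50^64≡295, 50^128≡1543, 50^256≡17, 50^512≡289, 50^1024≡1205
1551 = 1024 + 512 + 8 + 4 + 2 + 1, so 50^1551 ≡ 1205·289·127·316·917·50 ≡ 1335 (mod 1583)
y^r · r^s ≡ 1356·1335 = 1810260 ≡ 891 (mod 1583)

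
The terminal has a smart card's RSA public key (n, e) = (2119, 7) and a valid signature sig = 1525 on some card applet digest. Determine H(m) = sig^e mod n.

Squares mod 2119: sig^1≡1525, sig^2≡1082, sig^4≡1036
7 = 4 + 2 + 1, so sig^7 ≡ 1036·1082·1525 ≡ 1525 (mod 2119)

1525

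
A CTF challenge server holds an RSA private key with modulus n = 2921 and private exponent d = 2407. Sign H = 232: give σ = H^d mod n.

1202

H^2407 mod 2921 = 1202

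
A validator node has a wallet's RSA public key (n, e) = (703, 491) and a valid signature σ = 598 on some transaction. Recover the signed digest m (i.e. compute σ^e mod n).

586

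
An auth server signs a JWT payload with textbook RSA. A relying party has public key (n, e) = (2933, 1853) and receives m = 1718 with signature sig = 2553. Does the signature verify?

does not verify

Squares mod 2933: sig^1≡2553, sig^2≡683, sig^4≡142, sig^8≡2566, sig^16≡2704, sig^32≡2580, sig^64≡1423, sig^128≡1159, sig^256≡2900, sig^512≡1089, sig^1024≡989
1853 = 1024 + 512 + 256 + 32 + 16 + 8 + 4 + 1, so sig^1853 ≡ 989·1089·2900·2580·2704·2566·142·2553 ≡ 2313 (mod 2933)
The recovered value 2313 does not match the digest 1718.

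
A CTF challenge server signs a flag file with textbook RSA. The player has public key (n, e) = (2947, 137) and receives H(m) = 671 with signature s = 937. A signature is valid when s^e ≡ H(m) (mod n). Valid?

s^2 ≡ 937^2 = 877969 ≡ 2710
s^4 ≡ 2710^2 = 7344100 ≡ 176
s^8 ≡ 176^2 = 30976 ≡ 1506
s^16 ≡ 1506^2 = 2268036 ≡ 1793
s^32 ≡ 1793^2 = 3214849 ≡ 2619
s^64 ≡ 2619^2 = 6859161 ≡ 1492
s^128 ≡ 1492^2 = 2226064 ≡ 1079
137 = 128 + 8 + 1, so s^137 ≡ 1079·1506·937 ≡ 671 (mod 2947)
Since 671 equals the digest 671, verification succeeds.

yes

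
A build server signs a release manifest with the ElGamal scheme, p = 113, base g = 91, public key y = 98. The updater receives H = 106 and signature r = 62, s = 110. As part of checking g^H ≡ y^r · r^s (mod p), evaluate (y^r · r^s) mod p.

56

Squares mod 113: 98^1≡98, 98^2≡112, 98^4≡1, 98^8≡1, 98^16≡1, 98^32≡1
62 = 32 + 16 + 8 + 4 + 2, so 98^62 ≡ 1·1·1·1·112 ≡ 112 (mod 113)
Squares mod 113: 62^1≡62, 62^2≡2, 62^4≡4, 62^8≡16, 62^16≡30, 62^32≡109, 62^64≡16
110 = 64 + 32 + 8 + 4 + 2, so 62^110 ≡ 16·109·16·4·2 ≡ 57 (mod 113)
y^r · r^s ≡ 112·57 = 6384 ≡ 56 (mod 113)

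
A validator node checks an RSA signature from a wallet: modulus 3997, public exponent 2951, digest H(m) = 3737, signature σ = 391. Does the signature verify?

verifies

σ^2 ≡ 391^2 = 152881 ≡ 995
σ^4 ≡ 995^2 = 990025 ≡ 2766
σ^8 ≡ 2766^2 = 7650756 ≡ 498
σ^16 ≡ 498^2 = 248004 ≡ 190
σ^32 ≡ 190^2 = 36100 ≡ 127
σ^64 ≡ 127^2 = 16129 ≡ 141
σ^128 ≡ 141^2 = 19881 ≡ 3893
σ^256 ≡ 3893^2 = 15155449 ≡ 2822
σ^512 ≡ 2822^2 = 7963684 ≡ 1660
σ^1024 ≡ 1660^2 = 2755600 ≡ 1667
σ^2048 ≡ 1667^2 = 2778889 ≡ 974
2951 = 2048 + 512 + 256 + 128 + 4 + 2 + 1, so σ^2951 ≡ 974·1660·2822·3893·2766·995·391 ≡ 3737 (mod 3997)
σ^2951 mod 3997 = 3737 matches H(m).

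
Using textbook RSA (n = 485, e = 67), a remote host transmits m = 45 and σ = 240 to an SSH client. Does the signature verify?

verifies

σ^2 ≡ 240^2 = 57600 ≡ 370
σ^4 ≡ 370^2 = 136900 ≡ 130
σ^8 ≡ 130^2 = 16900 ≡ 410
σ^16 ≡ 410^2 = 168100 ≡ 290
σ^32 ≡ 290^2 = 84100 ≡ 195
σ^64 ≡ 195^2 = 38025 ≡ 195
67 = 64 + 2 + 1, so σ^67 ≡ 195·370·240 ≡ 45 (mod 485)
45 = m, so the signature checks out.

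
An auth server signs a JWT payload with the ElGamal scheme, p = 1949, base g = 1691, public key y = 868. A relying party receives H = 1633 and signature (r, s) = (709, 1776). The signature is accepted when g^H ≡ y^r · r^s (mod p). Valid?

no

Left side g^H mod p:
1691^2 = 2859481 ≡ 298
1691^4 ≡ 298^2 = 88804 ≡ 1099
1691^8 ≡ 1099^2 = 1207801 ≡ 1370
1691^16 ≡ 1370^2 = 1876900 ≡ 13
1691^32 ≡ 13^2 = 169
1691^64 ≡ 169^2 = 28561 ≡ 1275
1691^128 ≡ 1275^2 = 1625625 ≡ 159
1691^256 ≡ 159^2 = 25281 ≡ 1893
1691^512 ≡ 1893^2 = 3583449 ≡ 1187
1691^1024 ≡ 1187^2 = 1408969 ≡ 1791
1633 = 1024 + 512 + 64 + 32 + 1, so 1691^1633 ≡ 1791·1187·1275·169·1691 ≡ 693 (mod 1949)
Right side y^r · r^s mod p:
868^2 = 753424 ≡ 1110
868^4 ≡ 1110^2 = 1232100 ≡ 332
868^8 ≡ 332^2 = 110224 ≡ 1080
868^16 ≡ 1080^2 = 1166400 ≡ 898
868^32 ≡ 898^2 = 806404 ≡ 1467
868^64 ≡ 1467^2 = 2152089 ≡ 393
868^128 ≡ 393^2 = 154449 ≡ 478
868^256 ≡ 478^2 = 228484 ≡ 451
868^512 ≡ 451^2 = 203401 ≡ 705
709 = 512 + 128 + 64 + 4 + 1, so 868^709 ≡ 705·478·393·332·868 ≡ 273 (mod 1949)
709^2 = 502681 ≡ 1788
709^4 ≡ 1788^2 = 3196944 ≡ 584
709^8 ≡ 584^2 = 341056 ≡ 1930
709^16 ≡ 1930^2 = 3724900 ≡ 361
709^32 ≡ 361^2 = 130321 ≡ 1687
709^64 ≡ 1687^2 = 2845969 ≡ 429
709^128 ≡ 429^2 = 184041 ≡ 835
709^256 ≡ 835^2 = 697225 ≡ 1432
709^512 ≡ 1432^2 = 2050624 ≡ 276
709^1024 ≡ 276^2 = 76176 ≡ 165
1776 = 1024 + 512 + 128 + 64 + 32 + 16, so 709^1776 ≡ 165·276·835·429·1687·361 ≡ 388 (mod 1949)
273·388 = 105924 ≡ 678 (mod 1949)
693 ≠ 678, so verification fails.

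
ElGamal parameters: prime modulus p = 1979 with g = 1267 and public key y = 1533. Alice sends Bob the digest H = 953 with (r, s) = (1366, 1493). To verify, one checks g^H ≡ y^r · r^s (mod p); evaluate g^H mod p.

1229

1267^2 = 1605289 ≡ 320
1267^4 ≡ 320^2 = 102400 ≡ 1471
1267^8 ≡ 1471^2 = 2163841 ≡ 794
1267^16 ≡ 794^2 = 630436 ≡ 1114
1267^32 ≡ 1114^2 = 1240996 ≡ 163
1267^64 ≡ 163^2 = 26569 ≡ 842
1267^128 ≡ 842^2 = 708964 ≡ 482
1267^256 ≡ 482^2 = 232324 ≡ 781
1267^512 ≡ 781^2 = 609961 ≡ 429
953 = 512 + 256 + 128 + 32 + 16 + 8 + 1, so 1267^953 ≡ 429·781·482·163·1114·794·1267 ≡ 1229 (mod 1979)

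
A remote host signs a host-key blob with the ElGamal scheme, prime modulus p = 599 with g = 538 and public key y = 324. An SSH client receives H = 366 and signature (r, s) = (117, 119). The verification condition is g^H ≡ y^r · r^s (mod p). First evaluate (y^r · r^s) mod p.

513

324^2 = 104976 ≡ 151
324^4 ≡ 151^2 = 22801 ≡ 39
324^8 ≡ 39^2 = 1521 ≡ 323
324^16 ≡ 323^2 = 104329 ≡ 103
324^32 ≡ 103^2 = 10609 ≡ 426
324^64 ≡ 426^2 = 181476 ≡ 578
117 = 64 + 32 + 16 + 4 + 1, so 324^117 ≡ 578·426·103·39·324 ≡ 151 (mod 599)
117^2 = 13689 ≡ 511
117^4 ≡ 511^2 = 261121 ≡ 556
117^8 ≡ 556^2 = 309136 ≡ 52
117^16 ≡ 52^2 = 2704 ≡ 308
117^32 ≡ 308^2 = 94864 ≡ 222
117^64 ≡ 222^2 = 49284 ≡ 166
119 = 64 + 32 + 16 + 4 + 2 + 1, so 117^119 ≡ 166·222·308·556·511·117 ≡ 51 (mod 599)
y^r · r^s ≡ 151·51 = 7701 ≡ 513 (mod 599)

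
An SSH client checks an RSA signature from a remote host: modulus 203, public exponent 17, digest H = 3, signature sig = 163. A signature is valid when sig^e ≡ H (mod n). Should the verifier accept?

reject

Squares mod 203: sig^1≡163, sig^2≡179, sig^4≡170, sig^8≡74, sig^16≡198
17 = 16 + 1, so sig^17 ≡ 198·163 ≡ 200 (mod 203)
The recovered value 200 does not match the digest 3.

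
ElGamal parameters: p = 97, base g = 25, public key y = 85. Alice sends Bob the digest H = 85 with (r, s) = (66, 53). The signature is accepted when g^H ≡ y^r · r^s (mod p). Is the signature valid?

Left side g^H mod p:
25^85 mod 97 = 32
Right side y^r · r^s mod p:
85^66 mod 97 = 47
66^53 mod 97 = 11
47·11 = 517 ≡ 32 (mod 97)
32 ≡ 32 (mod 97), so the signature is genuine.

valid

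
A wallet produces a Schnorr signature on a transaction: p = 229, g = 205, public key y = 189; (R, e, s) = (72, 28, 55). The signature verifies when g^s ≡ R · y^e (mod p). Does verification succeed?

g^s mod p:
205^2 = 42025 ≡ 118
205^4 ≡ 118^2 = 13924 ≡ 184
205^8 ≡ 184^2 = 33856 ≡ 193
205^16 ≡ 193^2 = 37249 ≡ 151
205^32 ≡ 151^2 = 22801 ≡ 130
55 = 32 + 16 + 4 + 2 + 1, so 205^55 ≡ 130·151·184·118·205 ≡ 133 (mod 229)
R · y^e mod p:
189^2 = 35721 ≡ 226
189^4 ≡ 226^2 = 51076 ≡ 9
189^8 ≡ 9^2 = 81
189^16 ≡ 81^2 = 6561 ≡ 149
28 = 16 + 8 + 4, so 189^28 ≡ 149·81·9 ≡ 75 (mod 229)
72·75 = 5400 ≡ 133 (mod 229)
133 ≡ 133 (mod 229); signature holds.

passes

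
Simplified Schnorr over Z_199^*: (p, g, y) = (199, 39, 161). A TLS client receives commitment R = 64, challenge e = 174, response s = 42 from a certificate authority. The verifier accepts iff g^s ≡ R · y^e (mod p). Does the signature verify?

g^s mod p:
Squares mod 199: 39^1≡39, 39^2≡128, 39^4≡66, 39^8≡177, 39^16≡86, 39^32≡33
42 = 32 + 8 + 2, so 39^42 ≡ 33·177·128 ≡ 5 (mod 199)
R · y^e mod p:
Squares mod 199: 161^1≡161, 161^2≡51, 161^4≡14, 161^8≡196, 161^16≡9, 161^32≡81, 161^64≡193, 161^128≡36
174 = 128 + 32 + 8 + 4 + 2, so 161^174 ≡ 36·81·196·14·51 ≡ 140 (mod 199)
64·140 = 8960 ≡ 5 (mod 199)
5 ≡ 5 (mod 199); signature holds.

verifies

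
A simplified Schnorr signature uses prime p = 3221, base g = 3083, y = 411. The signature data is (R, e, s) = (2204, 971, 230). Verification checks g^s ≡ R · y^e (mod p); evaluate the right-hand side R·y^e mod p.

411^2 = 168921 ≡ 1429
411^4 ≡ 1429^2 = 2042041 ≡ 3148
411^8 ≡ 3148^2 = 9909904 ≡ 2108
411^16 ≡ 2108^2 = 4443664 ≡ 1905
411^32 ≡ 1905^2 = 3629025 ≡ 2179
411^64 ≡ 2179^2 = 4748041 ≡ 287
411^128 ≡ 287^2 = 82369 ≡ 1844
411^256 ≡ 1844^2 = 3400336 ≡ 2181
411^512 ≡ 2181^2 = 4756761 ≡ 2565
971 = 512 + 256 + 128 + 64 + 8 + 2 + 1, so 411^971 ≡ 2565·2181·1844·287·2108·1429·411 ≡ 1730 (mod 3221)
R · y^e ≡ 2204·1730 = 3812920 ≡ 2477 (mod 3221)

2477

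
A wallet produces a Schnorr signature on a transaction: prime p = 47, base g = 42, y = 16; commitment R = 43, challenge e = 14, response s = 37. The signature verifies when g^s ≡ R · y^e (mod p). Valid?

g^s mod p:
Squares mod 47: 42^1≡42, 42^2≡25, 42^4≡14, 42^8≡8, 42^16≡17, 42^32≡7
37 = 32 + 4 + 1, so 42^37 ≡ 7·14·42 ≡ 27 (mod 47)
R · y^e mod p:
Squares mod 47: 16^1≡16, 16^2≡21, 16^4≡18, 16^8≡42
14 = 8 + 4 + 2, so 16^14 ≡ 42·18·21 ≡ 37 (mod 47)
43·37 = 1591 ≡ 40 (mod 47)
27 ≠ 40; the check fails.

no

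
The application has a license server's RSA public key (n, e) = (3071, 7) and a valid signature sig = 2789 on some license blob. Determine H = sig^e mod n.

615

sig^2 ≡ 2789^2 = 7778521 ≡ 2749
sig^4 ≡ 2749^2 = 7557001 ≡ 2341
7 = 4 + 2 + 1, so sig^7 ≡ 2341·2749·2789 ≡ 615 (mod 3071)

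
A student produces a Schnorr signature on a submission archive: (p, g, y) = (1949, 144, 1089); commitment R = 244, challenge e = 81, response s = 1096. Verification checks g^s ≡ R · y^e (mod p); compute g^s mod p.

144^2 = 20736 ≡ 1246
144^4 ≡ 1246^2 = 1552516 ≡ 1112
144^8 ≡ 1112^2 = 1236544 ≡ 878
144^16 ≡ 878^2 = 770884 ≡ 1029
144^32 ≡ 1029^2 = 1058841 ≡ 534
144^64 ≡ 534^2 = 285156 ≡ 602
144^128 ≡ 602^2 = 362404 ≡ 1839
144^256 ≡ 1839^2 = 3381921 ≡ 406
144^512 ≡ 406^2 = 164836 ≡ 1120
144^1024 ≡ 1120^2 = 1254400 ≡ 1193
1096 = 1024 + 64 + 8, so 144^1096 ≡ 1193·602·878 ≡ 1491 (mod 1949)

1491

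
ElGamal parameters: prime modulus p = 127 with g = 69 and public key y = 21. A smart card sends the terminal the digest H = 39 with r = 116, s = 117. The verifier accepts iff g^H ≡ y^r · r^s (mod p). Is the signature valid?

Left side g^H mod p:
69^2 = 4761 ≡ 62
69^4 ≡ 62^2 = 3844 ≡ 34
69^8 ≡ 34^2 = 1156 ≡ 13
69^16 ≡ 13^2 = 169 ≡ 42
69^32 ≡ 42^2 = 1764 ≡ 113
39 = 32 + 4 + 2 + 1, so 69^39 ≡ 113·34·62·69 ≡ 117 (mod 127)
Right side y^r · r^s mod p:
21^2 = 441 ≡ 60
21^4 ≡ 60^2 = 3600 ≡ 44
21^8 ≡ 44^2 = 1936 ≡ 31
21^16 ≡ 31^2 = 961 ≡ 72
21^32 ≡ 72^2 = 5184 ≡ 104
21^64 ≡ 104^2 = 10816 ≡ 21
116 = 64 + 32 + 16 + 4, so 21^116 ≡ 21·104·72·44 ≡ 79 (mod 127)
116^2 = 13456 ≡ 121
116^4 ≡ 121^2 = 14641 ≡ 36
116^8 ≡ 36^2 = 1296 ≡ 26
116^16 ≡ 26^2 = 676 ≡ 41
116^32 ≡ 41^2 = 1681 ≡ 30
116^64 ≡ 30^2 = 900 ≡ 11
117 = 64 + 32 + 16 + 4 + 1, so 116^117 ≡ 11·30·41·36·116 ≡ 123 (mod 127)
79·123 = 9717 ≡ 65 (mod 127)
117 ≠ 65, so verification fails.

invalid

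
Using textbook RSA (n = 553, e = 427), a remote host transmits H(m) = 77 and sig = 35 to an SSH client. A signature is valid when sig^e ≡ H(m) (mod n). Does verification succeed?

sig^427 mod 553 = 77
Since 77 equals the digest 77, verification succeeds.

passes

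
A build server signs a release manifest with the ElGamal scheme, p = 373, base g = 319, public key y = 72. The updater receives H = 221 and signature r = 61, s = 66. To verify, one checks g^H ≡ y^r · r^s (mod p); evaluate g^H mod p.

141

Squares mod 373: 319^1≡319, 319^2≡305, 319^4≡148, 319^8≡270, 319^16≡165, 319^32≡369, 319^64≡16, 319^128≡256
221 = 128 + 64 + 16 + 8 + 4 + 1, so 319^221 ≡ 256·16·165·270·148·319 ≡ 141 (mod 373)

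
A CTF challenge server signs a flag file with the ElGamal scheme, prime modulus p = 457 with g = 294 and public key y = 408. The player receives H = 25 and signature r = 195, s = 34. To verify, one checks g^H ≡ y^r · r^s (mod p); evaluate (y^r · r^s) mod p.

408^2 = 166464 ≡ 116
408^4 ≡ 116^2 = 13456 ≡ 203
408^8 ≡ 203^2 = 41209 ≡ 79
408^16 ≡ 79^2 = 6241 ≡ 300
408^32 ≡ 300^2 = 90000 ≡ 428
408^64 ≡ 428^2 = 183184 ≡ 384
408^128 ≡ 384^2 = 147456 ≡ 302
195 = 128 + 64 + 2 + 1, so 408^195 ≡ 302·384·116·408 ≡ 64 (mod 457)
195^2 = 38025 ≡ 94
195^4 ≡ 94^2 = 8836 ≡ 153
195^8 ≡ 153^2 = 23409 ≡ 102
195^16 ≡ 102^2 = 10404 ≡ 350
195^32 ≡ 350^2 = 122500 ≡ 24
34 = 32 + 2, so 195^34 ≡ 24·94 ≡ 428 (mod 457)
y^r · r^s ≡ 64·428 = 27392 ≡ 429 (mod 457)

429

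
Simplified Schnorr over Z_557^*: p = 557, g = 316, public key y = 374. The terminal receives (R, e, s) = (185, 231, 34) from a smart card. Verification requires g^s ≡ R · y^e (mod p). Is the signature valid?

g^s mod p:
316^2 = 99856 ≡ 153
316^4 ≡ 153^2 = 23409 ≡ 15
316^8 ≡ 15^2 = 225
316^16 ≡ 225^2 = 50625 ≡ 495
316^32 ≡ 495^2 = 245025 ≡ 502
34 = 32 + 2, so 316^34 ≡ 502·153 ≡ 497 (mod 557)
R · y^e mod p:
374^2 = 139876 ≡ 69
374^4 ≡ 69^2 = 4761 ≡ 305
374^8 ≡ 305^2 = 93025 ≡ 6
374^16 ≡ 6^2 = 36
374^32 ≡ 36^2 = 1296 ≡ 182
374^64 ≡ 182^2 = 33124 ≡ 261
374^128 ≡ 261^2 = 68121 ≡ 167
231 = 128 + 64 + 32 + 4 + 2 + 1, so 374^231 ≡ 167·261·182·305·69·374 ≡ 90 (mod 557)
185·90 = 16650 ≡ 497 (mod 557)
497 ≡ 497 (mod 557); signature holds.

valid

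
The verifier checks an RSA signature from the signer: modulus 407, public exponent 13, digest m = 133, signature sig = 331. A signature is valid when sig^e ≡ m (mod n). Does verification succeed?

sig^2 ≡ 331^2 = 109561 ≡ 78
sig^4 ≡ 78^2 = 6084 ≡ 386
sig^8 ≡ 386^2 = 148996 ≡ 34
13 = 8 + 4 + 1, so sig^13 ≡ 34·386·331 ≡ 133 (mod 407)
133 = m, so the signature checks out.

passes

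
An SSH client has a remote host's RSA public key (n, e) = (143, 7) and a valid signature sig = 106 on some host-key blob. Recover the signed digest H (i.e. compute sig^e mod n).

50

Squares mod 143: sig^1≡106, sig^2≡82, sig^4≡3
7 = 4 + 2 + 1, so sig^7 ≡ 3·82·106 ≡ 50 (mod 143)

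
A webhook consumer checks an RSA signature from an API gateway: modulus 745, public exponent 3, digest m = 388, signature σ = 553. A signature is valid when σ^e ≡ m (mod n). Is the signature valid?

invalid

σ^2 ≡ 553^2 = 305809 ≡ 359
3 = 2 + 1, so σ^3 ≡ 359·553 ≡ 357 (mod 745)
σ^3 mod 745 = 357, but m = 388.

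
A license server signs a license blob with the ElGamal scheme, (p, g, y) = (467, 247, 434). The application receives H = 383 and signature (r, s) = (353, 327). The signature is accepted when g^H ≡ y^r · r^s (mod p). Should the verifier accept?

Left side g^H mod p:
247^2 = 61009 ≡ 299
247^4 ≡ 299^2 = 89401 ≡ 204
247^8 ≡ 204^2 = 41616 ≡ 53
247^16 ≡ 53^2 = 2809 ≡ 7
247^32 ≡ 7^2 = 49
247^64 ≡ 49^2 = 2401 ≡ 66
247^128 ≡ 66^2 = 4356 ≡ 153
247^256 ≡ 153^2 = 23409 ≡ 59
383 = 256 + 64 + 32 + 16 + 8 + 4 + 2 + 1, so 247^383 ≡ 59·66·49·7·53·204·299·247 ≡ 46 (mod 467)
Right side y^r · r^s mod p:
434^2 = 188356 ≡ 155
434^4 ≡ 155^2 = 24025 ≡ 208
434^8 ≡ 208^2 = 43264 ≡ 300
434^16 ≡ 300^2 = 90000 ≡ 336
434^32 ≡ 336^2 = 112896 ≡ 349
434^64 ≡ 349^2 = 121801 ≡ 381
434^128 ≡ 381^2 = 145161 ≡ 391
434^256 ≡ 391^2 = 152881 ≡ 172
353 = 256 + 64 + 32 + 1, so 434^353 ≡ 172·381·349·434 ≡ 199 (mod 467)
353^2 = 124609 ≡ 387
353^4 ≡ 387^2 = 149769 ≡ 329
353^8 ≡ 329^2 = 108241 ≡ 364
353^16 ≡ 364^2 = 132496 ≡ 335
353^32 ≡ 335^2 = 112225 ≡ 145
353^64 ≡ 145^2 = 21025 ≡ 10
353^128 ≡ 10^2 = 100
353^256 ≡ 100^2 = 10000 ≡ 193
327 = 256 + 64 + 4 + 2 + 1, so 353^327 ≡ 193·10·329·387·353 ≡ 310 (mod 467)
199·310 = 61690 ≡ 46 (mod 467)
46 ≡ 46 (mod 467), so the signature is genuine.

accept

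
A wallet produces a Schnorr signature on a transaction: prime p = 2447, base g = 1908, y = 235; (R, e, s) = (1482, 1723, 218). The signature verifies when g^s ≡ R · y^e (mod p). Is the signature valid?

valid

g^s mod p:
Squares mod 2447: 1908^1≡1908, 1908^2≡1775, 1908^4≡1336, 1908^8≡1033, 1908^16≡197, 1908^32≡2104, 1908^64≡193, 1908^128≡544
218 = 128 + 64 + 16 + 8 + 2, so 1908^218 ≡ 544·193·197·1033·1775 ≡ 915 (mod 2447)
R · y^e mod p:
Squares mod 2447: 235^1≡235, 235^2≡1391, 235^4≡1751, 235^8≡2357, 235^16≡759, 235^32≡1036, 235^64≡1510, 235^128≡1943, 235^256≡1975, 235^512≡107, 235^1024≡1661
1723 = 1024 + 512 + 128 + 32 + 16 + 8 + 2 + 1, so 235^1723 ≡ 1661·107·1943·1036·759·2357·1391·235 ≡ 1343 (mod 2447)
1482·1343 = 1990326 ≡ 915 (mod 2447)
915 ≡ 915 (mod 2447); signature holds.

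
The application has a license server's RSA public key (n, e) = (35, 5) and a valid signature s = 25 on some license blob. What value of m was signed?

30

s^2 ≡ 25^2 = 625 ≡ 30
s^4 ≡ 30^2 = 900 ≡ 25
5 = 4 + 1, so s^5 ≡ 25·25 ≡ 30 (mod 35)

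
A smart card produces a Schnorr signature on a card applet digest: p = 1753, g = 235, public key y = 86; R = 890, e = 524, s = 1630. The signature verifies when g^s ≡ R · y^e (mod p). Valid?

no

g^s mod p:
235^2 = 55225 ≡ 882
235^4 ≡ 882^2 = 777924 ≡ 1345
235^8 ≡ 1345^2 = 1809025 ≡ 1682
235^16 ≡ 1682^2 = 2829124 ≡ 1535
235^32 ≡ 1535^2 = 2356225 ≡ 193
235^64 ≡ 193^2 = 37249 ≡ 436
235^128 ≡ 436^2 = 190096 ≡ 772
235^256 ≡ 772^2 = 595984 ≡ 1717
235^512 ≡ 1717^2 = 2948089 ≡ 1296
235^1024 ≡ 1296^2 = 1679616 ≡ 242
1630 = 1024 + 512 + 64 + 16 + 8 + 4 + 2, so 235^1630 ≡ 242·1296·436·1535·1682·1345·882 ≡ 206 (mod 1753)
R · y^e mod p:
86^2 = 7396 ≡ 384
86^4 ≡ 384^2 = 147456 ≡ 204
86^8 ≡ 204^2 = 41616 ≡ 1297
86^16 ≡ 1297^2 = 1682209 ≡ 1082
86^32 ≡ 1082^2 = 1170724 ≡ 1473
86^64 ≡ 1473^2 = 2169729 ≡ 1268
86^128 ≡ 1268^2 = 1607824 ≡ 323
86^256 ≡ 323^2 = 104329 ≡ 902
86^512 ≡ 902^2 = 813604 ≡ 212
524 = 512 + 8 + 4, so 86^524 ≡ 212·1297·204 ≡ 162 (mod 1753)
890·162 = 144180 ≡ 434 (mod 1753)
206 ≠ 434; the check fails.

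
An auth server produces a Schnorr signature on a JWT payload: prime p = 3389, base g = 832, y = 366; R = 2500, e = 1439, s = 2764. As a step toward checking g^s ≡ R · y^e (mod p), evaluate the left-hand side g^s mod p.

1522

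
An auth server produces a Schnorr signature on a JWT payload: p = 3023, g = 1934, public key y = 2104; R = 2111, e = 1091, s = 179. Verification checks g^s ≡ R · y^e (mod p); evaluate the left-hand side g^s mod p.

1934^179 mod 3023 = 1188

1188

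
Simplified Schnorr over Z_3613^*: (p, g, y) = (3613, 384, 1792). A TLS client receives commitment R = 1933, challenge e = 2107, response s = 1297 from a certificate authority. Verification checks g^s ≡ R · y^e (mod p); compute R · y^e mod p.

1792^2107 mod 3613 = 3612
R · y^e ≡ 1933·3612 = 6981996 ≡ 1680 (mod 3613)

1680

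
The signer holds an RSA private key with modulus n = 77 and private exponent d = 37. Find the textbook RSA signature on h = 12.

12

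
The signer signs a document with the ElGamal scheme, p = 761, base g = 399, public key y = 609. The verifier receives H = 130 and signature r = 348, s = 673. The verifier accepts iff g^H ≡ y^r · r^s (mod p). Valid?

Left side g^H mod p:
399^2 = 159201 ≡ 152
399^4 ≡ 152^2 = 23104 ≡ 274
399^8 ≡ 274^2 = 75076 ≡ 498
399^16 ≡ 498^2 = 248004 ≡ 679
399^32 ≡ 679^2 = 461041 ≡ 636
399^64 ≡ 636^2 = 404496 ≡ 405
399^128 ≡ 405^2 = 164025 ≡ 410
130 = 128 + 2, so 399^130 ≡ 410·152 ≡ 679 (mod 761)
Right side y^r · r^s mod p:
609^2 = 370881 ≡ 274
609^4 ≡ 274^2 = 75076 ≡ 498
609^8 ≡ 498^2 = 248004 ≡ 679
609^16 ≡ 679^2 = 461041 ≡ 636
609^32 ≡ 636^2 = 404496 ≡ 405
609^64 ≡ 405^2 = 164025 ≡ 410
609^128 ≡ 410^2 = 168100 ≡ 680
609^256 ≡ 680^2 = 462400 ≡ 473
348 = 256 + 64 + 16 + 8 + 4, so 609^348 ≡ 473·410·636·679·498 ≡ 233 (mod 761)
348^2 = 121104 ≡ 105
348^4 ≡ 105^2 = 11025 ≡ 371
348^8 ≡ 371^2 = 137641 ≡ 661
348^16 ≡ 661^2 = 436921 ≡ 107
348^32 ≡ 107^2 = 11449 ≡ 34
348^64 ≡ 34^2 = 1156 ≡ 395
348^128 ≡ 395^2 = 156025 ≡ 20
348^256 ≡ 20^2 = 400
348^512 ≡ 400^2 = 160000 ≡ 190
673 = 512 + 128 + 32 + 1, so 348^673 ≡ 190·20·34·348 ≡ 198 (mod 761)
233·198 = 46134 ≡ 474 (mod 761)
679 ≠ 474, so verification fails.

no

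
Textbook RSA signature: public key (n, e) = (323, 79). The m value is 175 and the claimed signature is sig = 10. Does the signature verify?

does not verify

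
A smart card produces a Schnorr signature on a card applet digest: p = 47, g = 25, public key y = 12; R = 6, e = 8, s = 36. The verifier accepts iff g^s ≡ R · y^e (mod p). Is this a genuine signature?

genuine

g^s mod p:
25^36 mod 47 = 16
R · y^e mod p:
12^8 mod 47 = 34
6·34 = 204 ≡ 16 (mod 47)
16 ≡ 16 (mod 47); signature holds.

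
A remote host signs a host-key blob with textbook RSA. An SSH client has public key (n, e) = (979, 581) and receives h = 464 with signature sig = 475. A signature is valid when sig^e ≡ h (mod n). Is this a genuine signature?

genuine

Squares mod 979: sig^1≡475, sig^2≡455, sig^4≡456, sig^8≡388, sig^16≡757, sig^32≡334, sig^64≡929, sig^128≡542, sig^256≡64, sig^512≡180
581 = 512 + 64 + 4 + 1, so sig^581 ≡ 180·929·456·475 ≡ 464 (mod 979)
Since 464 equals the digest 464, verification succeeds.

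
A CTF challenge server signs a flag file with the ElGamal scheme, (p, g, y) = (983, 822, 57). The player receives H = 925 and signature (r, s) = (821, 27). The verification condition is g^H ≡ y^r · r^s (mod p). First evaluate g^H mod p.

481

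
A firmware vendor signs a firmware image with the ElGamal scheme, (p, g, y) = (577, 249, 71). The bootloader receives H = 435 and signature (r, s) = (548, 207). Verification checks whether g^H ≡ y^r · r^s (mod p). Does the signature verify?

verifies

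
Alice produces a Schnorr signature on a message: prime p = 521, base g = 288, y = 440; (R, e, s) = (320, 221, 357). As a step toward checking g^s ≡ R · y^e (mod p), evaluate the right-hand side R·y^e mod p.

185

Squares mod 521: 440^1≡440, 440^2≡309, 440^4≡138, 440^8≡288, 440^16≡105, 440^32≡84, 440^64≡283, 440^128≡376
221 = 128 + 64 + 16 + 8 + 4 + 1, so 440^221 ≡ 376·283·105·288·138·440 ≡ 25 (mod 521)
R · y^e ≡ 320·25 = 8000 ≡ 185 (mod 521)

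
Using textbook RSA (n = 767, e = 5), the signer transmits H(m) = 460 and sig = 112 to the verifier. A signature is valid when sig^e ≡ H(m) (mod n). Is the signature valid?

invalid

sig^5 mod 767 = 307
The recovered value 307 does not match the digest 460.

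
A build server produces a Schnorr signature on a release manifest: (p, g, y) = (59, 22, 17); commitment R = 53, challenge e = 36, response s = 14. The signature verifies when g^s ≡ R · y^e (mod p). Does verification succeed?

g^s mod p:
22^14 mod 59 = 46
R · y^e mod p:
17^36 mod 59 = 45
53·45 = 2385 ≡ 25 (mod 59)
46 ≠ 25; the check fails.

fails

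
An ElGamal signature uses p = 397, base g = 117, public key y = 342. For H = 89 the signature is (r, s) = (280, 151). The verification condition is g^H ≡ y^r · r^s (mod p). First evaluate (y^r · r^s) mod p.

272

342^280 mod 397 = 354
280^151 mod 397 = 86
y^r · r^s ≡ 354·86 = 30444 ≡ 272 (mod 397)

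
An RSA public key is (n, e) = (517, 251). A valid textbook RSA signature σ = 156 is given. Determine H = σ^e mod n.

409

σ^2 ≡ 156^2 = 24336 ≡ 37
σ^4 ≡ 37^2 = 1369 ≡ 335
σ^8 ≡ 335^2 = 112225 ≡ 36
σ^16 ≡ 36^2 = 1296 ≡ 262
σ^32 ≡ 262^2 = 68644 ≡ 400
σ^64 ≡ 400^2 = 160000 ≡ 247
σ^128 ≡ 247^2 = 61009 ≡ 3
251 = 128 + 64 + 32 + 16 + 8 + 2 + 1, so σ^251 ≡ 3·247·400·262·36·37·156 ≡ 409 (mod 517)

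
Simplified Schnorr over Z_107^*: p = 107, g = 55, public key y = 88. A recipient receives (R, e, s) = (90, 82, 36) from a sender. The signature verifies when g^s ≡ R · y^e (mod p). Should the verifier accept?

reject

g^s mod p:
55^2 = 3025 ≡ 29
55^4 ≡ 29^2 = 841 ≡ 92
55^8 ≡ 92^2 = 8464 ≡ 11
55^16 ≡ 11^2 = 121 ≡ 14
55^32 ≡ 14^2 = 196 ≡ 89
36 = 32 + 4, so 55^36 ≡ 89·92 ≡ 56 (mod 107)
R · y^e mod p:
88^2 = 7744 ≡ 40
88^4 ≡ 40^2 = 1600 ≡ 102
88^8 ≡ 102^2 = 10404 ≡ 25
88^16 ≡ 25^2 = 625 ≡ 90
88^32 ≡ 90^2 = 8100 ≡ 75
88^64 ≡ 75^2 = 5625 ≡ 61
82 = 64 + 16 + 2, so 88^82 ≡ 61·90·40 ≡ 36 (mod 107)
90·36 = 3240 ≡ 30 (mod 107)
56 ≠ 30; the check fails.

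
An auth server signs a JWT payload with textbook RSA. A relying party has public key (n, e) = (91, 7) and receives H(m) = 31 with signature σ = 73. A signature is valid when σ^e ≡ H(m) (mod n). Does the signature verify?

verifies

Squares mod 91: σ^1≡73, σ^2≡51, σ^4≡53
7 = 4 + 2 + 1, so σ^7 ≡ 53·51·73 ≡ 31 (mod 91)
Since 31 equals the digest 31, verification succeeds.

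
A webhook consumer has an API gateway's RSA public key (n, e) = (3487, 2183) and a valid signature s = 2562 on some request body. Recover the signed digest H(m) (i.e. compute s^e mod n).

Squares mod 3487: s^1≡2562, s^2≡1310, s^4≡496, s^8≡1926, s^16≡2795, s^32≡1145, s^64≡3400, s^128≡595, s^256≡1838, s^512≡2828, s^1024≡1893, s^2048≡2300
2183 = 2048 + 128 + 4 + 2 + 1, so s^2183 ≡ 2300·595·496·1310·2562 ≡ 571 (mod 3487)

571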